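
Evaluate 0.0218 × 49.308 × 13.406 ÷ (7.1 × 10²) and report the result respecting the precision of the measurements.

2.0 × 10⁻²

0.0218 × 49.308 × 13.406 ÷ (7.1 × 10²) = 0.0202962006287…
Multiplication/division keeps the fewest significant figures: 0.0218 → 3 s.f., 49.308 → 5 s.f., 13.406 → 5 s.f., 7.1 × 10² → 2 s.f.; limit is 2.
Rounded to 2 significant figures: 2.0 × 10⁻².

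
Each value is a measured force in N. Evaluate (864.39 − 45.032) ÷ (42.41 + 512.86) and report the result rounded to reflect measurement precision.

864.39 − 45.032 = 819.358, limited to 2 d.p. → 5 s.f.; 42.41 + 512.86 = 555.27, limited to 2 d.p. → 5 s.f.
Carrying full precision, 819.358 ÷ 555.27 = 1.47560285987…; keep min(5, 5) = 5 s.f.
Rounded to 5 significant figures: 1.4756.

1.4756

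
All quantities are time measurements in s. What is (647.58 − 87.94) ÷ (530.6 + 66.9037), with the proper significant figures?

647.58 − 87.94 = 559.64, limited to 2 d.p. → 5 s.f.; 530.6 + 66.9037 = 597.5037, limited to 1 d.p. → 4 s.f.
Carrying full precision, 559.64 ÷ 597.5037 = 0.936630183211…; keep min(5, 4) = 4 s.f.
Rounded to 4 significant figures: 0.9366.

0.9366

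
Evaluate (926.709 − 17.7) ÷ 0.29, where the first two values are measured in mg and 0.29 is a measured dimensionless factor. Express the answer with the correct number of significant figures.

926.709 mg − 17.7 mg = 909.009 mg; the difference is limited to 1 decimal place (4 s.f.).
Carrying full precision, 909.009 ÷ 0.29 = 3134.5137931… mg; 0.29 has 2 s.f., so the result keeps min(4, 2) = 2 s.f.
Rounded to 2 significant figures: 3.1 × 10³ mg.

3.1 × 10³ mg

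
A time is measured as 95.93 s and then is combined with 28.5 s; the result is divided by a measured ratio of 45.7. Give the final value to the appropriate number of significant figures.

95.93 s + 28.5 s = 124.43 s; the sum is limited to 1 decimal place (4 s.f.).
Carrying full precision, 124.43 ÷ 45.7 = 2.7227571116… s; 45.7 has 3 s.f., so the result keeps min(4, 3) = 3 s.f.
Rounded to 3 significant figures: 2.72 s.

2.72 s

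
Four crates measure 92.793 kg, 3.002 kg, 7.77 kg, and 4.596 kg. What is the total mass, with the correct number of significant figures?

108.16 kg

92.793 kg + 3.002 kg + 7.77 kg + 4.596 kg = 108.161 kg.
Addition/subtraction keeps the fewest decimal places: 92.793 → 3 decimal places, 3.002 → 3 decimal places, 7.77 → 2 decimal places, 4.596 → 3 decimal places; limit is 2.
Rounded to 2 decimal places: 108.16 kg.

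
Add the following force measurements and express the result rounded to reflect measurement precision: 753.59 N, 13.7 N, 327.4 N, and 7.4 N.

1102.1 N

753.59 N + 13.7 N + 327.4 N + 7.4 N = 1102.09 N.
Addition/subtraction keeps the fewest decimal places: 753.59 → 2 decimal places, 13.7 → 1 decimal place, 327.4 → 1 decimal place, 7.4 → 1 decimal place; limit is 1.
Rounded to 1 decimal place: 1102.1 N.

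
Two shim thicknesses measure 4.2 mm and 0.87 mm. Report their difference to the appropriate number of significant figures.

3.3 mm

4.2 mm − 0.87 mm = 3.33 mm.
Addition/subtraction keeps the fewest decimal places: 4.2 → 1 decimal place, 0.87 → 2 decimal places; limit is 1.
Rounded to 1 decimal place: 3.3 mm.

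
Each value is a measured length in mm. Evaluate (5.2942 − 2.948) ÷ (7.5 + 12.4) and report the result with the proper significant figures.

5.2942 − 2.948 = 2.3462, limited to 3 d.p. → 4 s.f.; 7.5 + 12.4 = 19.9, limited to 1 d.p. → 3 s.f.
Carrying full precision, 2.3462 ÷ 19.9 = 0.117899497487…; keep min(4, 3) = 3 s.f.
Rounded to 3 significant figures: 0.118.

0.118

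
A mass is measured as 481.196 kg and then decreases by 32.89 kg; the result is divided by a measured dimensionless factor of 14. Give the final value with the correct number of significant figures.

32 kg

481.196 kg − 32.89 kg = 448.306 kg; the difference is limited to 2 decimal places (5 s.f.).
Carrying full precision, 448.306 ÷ 14 = 32.0218571429… kg; 14 has 2 s.f., so the result keeps min(5, 2) = 2 s.f.
Rounded to 2 significant figures: 32 kg.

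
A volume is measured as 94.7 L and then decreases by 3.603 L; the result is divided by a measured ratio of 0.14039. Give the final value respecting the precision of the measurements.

94.7 L − 3.603 L = 91.097 L; the difference is limited to 1 decimal place (3 s.f.).
Carrying full precision, 91.097 ÷ 0.14039 = 648.885248237… L; 0.14039 has 5 s.f., so the result keeps min(3, 5) = 3 s.f.
Rounded to 3 significant figures: 649 L.

649 L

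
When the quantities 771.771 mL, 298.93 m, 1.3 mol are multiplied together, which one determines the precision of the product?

1.3 mol

771.771 mL → 6 s.f.; 298.93 m → 5 s.f.; 1.3 mol → 2 s.f.
The fewest is 2 significant figures, from 1.3 mol.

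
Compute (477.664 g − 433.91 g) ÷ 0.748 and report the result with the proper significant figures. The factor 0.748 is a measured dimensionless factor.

58.5 g

477.664 g − 433.91 g = 43.754 g; the difference is limited to 2 decimal places (4 s.f.).
Carrying full precision, 43.754 ÷ 0.748 = 58.4946524064… g; 0.748 has 3 s.f., so the result keeps min(4, 3) = 3 s.f.
Rounded to 3 significant figures: 58.5 g.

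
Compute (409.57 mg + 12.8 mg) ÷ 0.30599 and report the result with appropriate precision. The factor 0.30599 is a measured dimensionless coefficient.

409.57 mg + 12.8 mg = 422.37 mg; the sum is limited to 1 decimal place (4 s.f.).
Carrying full precision, 422.37 ÷ 0.30599 = 1380.33922677… mg; 0.30599 has 5 s.f., so the result keeps min(4, 5) = 4 s.f.
Rounded to 4 significant figures: 1.380 × 10^3 mg.

1.380 × 10^3 mg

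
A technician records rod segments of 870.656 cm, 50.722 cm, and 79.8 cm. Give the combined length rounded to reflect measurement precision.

870.656 cm + 50.722 cm + 79.8 cm = 1001.178 cm.
Addition/subtraction keeps the fewest decimal places: 870.656 → 3 decimal places, 50.722 → 3 decimal places, 79.8 → 1 decimal place; limit is 1.
Rounded to 1 decimal place: 1001.2 cm.

1001.2 cm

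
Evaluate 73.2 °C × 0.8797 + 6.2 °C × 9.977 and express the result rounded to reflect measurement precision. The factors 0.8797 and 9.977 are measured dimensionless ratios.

126 °C

73.2 × 0.8797 = 64.39404 → 64.4 °C (3 s.f., last digit at the 10^-1 place).
6.2 × 9.977 = 61.8574 → 62 °C (2 s.f., last digit at the 10^0 place).
Sum: 126.25144 °C; keep the coarser place, 10^0.
Result: 126 °C.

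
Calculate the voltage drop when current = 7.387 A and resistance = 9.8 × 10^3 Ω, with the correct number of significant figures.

7.2 × 10^4 V

voltage drop = 7.387 A × 9.8 × 10^3 Ω = 72392.6 V.
7.387 has 4 significant figures; 9.8 × 10^3 has 2.
Division/multiplication keeps the fewest: 2 significant figures.
Rounded: 7.2 × 10^4 V.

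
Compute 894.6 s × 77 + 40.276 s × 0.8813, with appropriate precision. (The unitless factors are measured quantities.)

894.6 × 77 = 68884.2 → 6.9 × 10⁴ s (2 s.f., last digit at the 10^3 place).
40.276 × 0.8813 = 35.4952388 → 35.50 s (4 s.f., last digit at the 10^-2 place).
Sum: 68919.6952388 s; keep the coarser place, 10^3.
Result: 6.9 × 10⁴ s.

6.9 × 10⁴ s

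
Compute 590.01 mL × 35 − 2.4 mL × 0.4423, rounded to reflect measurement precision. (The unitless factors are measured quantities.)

590.01 × 35 = 20650.35 → 2.1 × 10⁴ mL (2 s.f., last digit at the 10^3 place).
2.4 × 0.4423 = 1.06152 → 1.1 mL (2 s.f., last digit at the 10^-1 place).
Difference: 20649.28848 mL; keep the coarser place, 10^3.
Result: 2.1 × 10⁴ mL.

2.1 × 10⁴ mL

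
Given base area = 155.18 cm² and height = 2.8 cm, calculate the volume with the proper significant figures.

4.3 × 10² cm³

volume = 155.18 cm² × 2.8 cm = 434.504 cm³.
155.18 has 5 significant figures; 2.8 has 2.
Division/multiplication keeps the fewest: 2 significant figures.
Rounded: 4.3 × 10² cm³.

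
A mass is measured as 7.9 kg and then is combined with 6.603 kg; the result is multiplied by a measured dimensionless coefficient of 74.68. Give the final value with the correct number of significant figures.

1.08 × 10^3 kg

7.9 kg + 6.603 kg = 14.503 kg; the sum is limited to 1 decimal place (3 s.f.).
Carrying full precision, 14.503 × 74.68 = 1083.08404 kg; 74.68 has 4 s.f., so the result keeps min(3, 4) = 3 s.f.
Rounded to 3 significant figures: 1.08 × 10^3 kg.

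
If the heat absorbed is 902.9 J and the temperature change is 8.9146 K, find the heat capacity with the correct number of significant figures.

101.3 J/K

heat capacity = 902.9 J ÷ 8.9146 K = 101.283288089… J/K.
902.9 has 4 significant figures; 8.9146 has 5.
Division/multiplication keeps the fewest: 4 significant figures.
Rounded: 101.3 J/K.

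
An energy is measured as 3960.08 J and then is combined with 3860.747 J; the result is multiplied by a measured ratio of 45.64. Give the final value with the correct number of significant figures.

3.569 × 10^5 J

3960.08 J + 3860.747 J = 7820.827 J; the sum is limited to 2 decimal places (6 s.f.).
Carrying full precision, 7820.827 × 45.64 = 356942.54428 J; 45.64 has 4 s.f., so the result keeps min(6, 4) = 4 s.f.
Rounded to 4 significant figures: 3.569 × 10^5 J.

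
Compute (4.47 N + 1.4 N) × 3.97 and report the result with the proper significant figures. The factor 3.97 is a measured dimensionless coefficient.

4.47 N + 1.4 N = 5.87 N; the sum is limited to 1 decimal place (2 s.f.).
Carrying full precision, 5.87 × 3.97 = 23.3039 N; 3.97 has 3 s.f., so the result keeps min(2, 3) = 2 s.f.
Rounded to 2 significant figures: 23 N.

23 N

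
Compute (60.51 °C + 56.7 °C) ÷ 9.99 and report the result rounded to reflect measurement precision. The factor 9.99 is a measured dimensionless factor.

60.51 °C + 56.7 °C = 117.21 °C; the sum is limited to 1 decimal place (4 s.f.).
Carrying full precision, 117.21 ÷ 9.99 = 11.7327327327… °C; 9.99 has 3 s.f., so the result keeps min(4, 3) = 3 s.f.
Rounded to 3 significant figures: 11.7 °C.

11.7 °C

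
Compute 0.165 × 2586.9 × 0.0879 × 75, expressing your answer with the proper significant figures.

2.8 × 10³

0.165 × 2586.9 × 0.0879 × 75 = 2813.93281125
Multiplication/division keeps the fewest significant figures: 0.165 → 3 s.f., 2586.9 → 5 s.f., 0.0879 → 3 s.f., 75 → 2 s.f.; limit is 2.
Rounded to 2 significant figures: 2.8 × 10³.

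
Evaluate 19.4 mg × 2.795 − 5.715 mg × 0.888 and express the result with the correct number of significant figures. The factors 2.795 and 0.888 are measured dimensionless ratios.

19.4 × 2.795 = 54.223 → 54.2 mg (3 s.f., last digit at the 10^-1 place).
5.715 × 0.888 = 5.07492 → 5.07 mg (3 s.f., last digit at the 10^-2 place).
Difference: 49.14808 mg; keep the coarser place, 10^-1.
Result: 49.1 mg.

49.1 mg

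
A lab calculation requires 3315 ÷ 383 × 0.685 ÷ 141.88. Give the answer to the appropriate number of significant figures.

0.0418

3315 ÷ 383 × 0.685 ÷ 141.88 = 0.0417882467514…
Multiplication/division keeps the fewest significant figures: 3315 → 4 s.f., 383 → 3 s.f., 0.685 → 3 s.f., 141.88 → 5 s.f.; limit is 3.
Rounded to 3 significant figures: 0.0418.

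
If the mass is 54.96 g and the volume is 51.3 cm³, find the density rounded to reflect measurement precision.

1.07 g/cm³

density = 54.96 g ÷ 51.3 cm³ = 1.07134502924… g/cm³.
54.96 has 4 significant figures; 51.3 has 3.
Division/multiplication keeps the fewest: 3 significant figures.
Rounded: 1.07 g/cm³.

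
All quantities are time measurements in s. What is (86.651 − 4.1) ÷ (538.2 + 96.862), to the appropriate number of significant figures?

0.130

86.651 − 4.1 = 82.551, limited to 1 d.p. → 3 s.f.; 538.2 + 96.862 = 635.062, limited to 1 d.p. → 4 s.f.
Carrying full precision, 82.551 ÷ 635.062 = 0.129988882975…; keep min(3, 4) = 3 s.f.
Rounded to 3 significant figures: 0.130.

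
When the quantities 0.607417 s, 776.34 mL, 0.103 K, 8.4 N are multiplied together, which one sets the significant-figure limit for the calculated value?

8.4 N

0.607417 s → 6 s.f.; 776.34 mL → 5 s.f.; 0.103 K → 3 s.f.; 8.4 N → 2 s.f.
The fewest is 2 significant figures, from 8.4 N.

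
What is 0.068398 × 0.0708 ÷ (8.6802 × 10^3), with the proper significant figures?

0.068398 × 0.0708 ÷ (8.6802 × 10^3) = 5.57887882768 × 10^-7…
Multiplication/division keeps the fewest significant figures: 0.068398 → 5 s.f., 0.0708 → 3 s.f., 8.6802 × 10^3 → 5 s.f.; limit is 3.
Rounded to 3 significant figures: 5.58 × 10^-7.

5.58 × 10^-7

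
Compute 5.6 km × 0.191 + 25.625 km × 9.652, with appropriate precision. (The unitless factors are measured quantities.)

2.484 × 10² km

5.6 × 0.191 = 1.0696 → 1.1 km (2 s.f., last digit at the 10^-1 place).
25.625 × 9.652 = 247.3325 → 247.3 km (4 s.f., last digit at the 10^-1 place).
Sum: 248.4021 km; keep the coarser place, 10^-1.
Result: 2.484 × 10² km.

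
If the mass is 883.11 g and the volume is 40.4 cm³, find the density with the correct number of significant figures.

21.9 g/cm³

density = 883.11 g ÷ 40.4 cm³ = 21.8591584158… g/cm³.
883.11 has 5 significant figures; 40.4 has 3.
Division/multiplication keeps the fewest: 3 significant figures.
Rounded: 21.9 g/cm³.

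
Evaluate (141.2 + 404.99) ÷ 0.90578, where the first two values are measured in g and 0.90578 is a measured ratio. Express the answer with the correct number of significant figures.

603.0 g

141.2 g + 404.99 g = 546.19 g; the sum is limited to 1 decimal place (4 s.f.).
Carrying full precision, 546.19 ÷ 0.90578 = 603.005144737… g; 0.90578 has 5 s.f., so the result keeps min(4, 5) = 4 s.f.
Rounded to 4 significant figures: 603.0 g.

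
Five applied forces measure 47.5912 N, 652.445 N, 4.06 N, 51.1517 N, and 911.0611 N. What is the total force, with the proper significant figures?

47.5912 N + 652.445 N + 4.06 N + 51.1517 N + 911.0611 N = 1666.3090 N.
Addition/subtraction keeps the fewest decimal places: 47.5912 → 4 decimal places, 652.445 → 3 decimal places, 4.06 → 2 decimal places, 51.1517 → 4 decimal places, 911.0611 → 4 decimal places; limit is 2.
Rounded to 2 decimal places: 1666.31 N.

1666.31 N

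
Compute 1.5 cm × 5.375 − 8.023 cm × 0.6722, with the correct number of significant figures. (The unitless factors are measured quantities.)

2.7 cm

1.5 × 5.375 = 8.0625 → 8.1 cm (2 s.f., last digit at the 10^-1 place).
8.023 × 0.6722 = 5.3930606 → 5.393 cm (4 s.f., last digit at the 10^-3 place).
Difference: 2.6694394 cm; keep the coarser place, 10^-1.
Result: 2.7 cm.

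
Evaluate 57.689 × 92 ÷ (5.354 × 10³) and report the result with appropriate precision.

0.99

57.689 × 92 ÷ (5.354 × 10³) = 0.991293985805…
Multiplication/division keeps the fewest significant figures: 57.689 → 5 s.f., 92 → 2 s.f., 5.354 × 10³ → 4 s.f.; limit is 2.
Rounded to 2 significant figures: 0.99.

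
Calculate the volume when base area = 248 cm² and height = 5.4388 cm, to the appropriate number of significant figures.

volume = 248 cm² × 5.4388 cm = 1348.8224 cm³.
248 has 3 significant figures; 5.4388 has 5.
Division/multiplication keeps the fewest: 3 significant figures.
Rounded: 1.35 × 10^3 cm³.

1.35 × 10^3 cm³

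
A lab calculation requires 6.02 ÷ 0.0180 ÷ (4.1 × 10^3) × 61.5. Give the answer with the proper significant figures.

6.02 ÷ 0.0180 ÷ (4.1 × 10^3) × 61.5 = 5.01666666667…
Multiplication/division keeps the fewest significant figures: 6.02 → 3 s.f., 0.0180 → 3 s.f., 4.1 × 10^3 → 2 s.f., 61.5 → 3 s.f.; limit is 2.
Rounded to 2 significant figures: 5.0.

5.0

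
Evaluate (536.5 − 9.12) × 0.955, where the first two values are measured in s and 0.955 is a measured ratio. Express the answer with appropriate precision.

536.5 s − 9.12 s = 527.38 s; the difference is limited to 1 decimal place (4 s.f.).
Carrying full precision, 527.38 × 0.955 = 503.6479 s; 0.955 has 3 s.f., so the result keeps min(4, 3) = 3 s.f.
Rounded to 3 significant figures: 5.04 × 10² s.

5.04 × 10² s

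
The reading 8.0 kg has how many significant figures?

2

8.0: trailing zeros after a decimal point are significant.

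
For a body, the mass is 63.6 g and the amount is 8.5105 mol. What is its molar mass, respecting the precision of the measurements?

7.47 g/mol

molar mass = 63.6 g ÷ 8.5105 mol = 7.47312143822… g/mol.
63.6 has 3 significant figures; 8.5105 has 5.
Division/multiplication keeps the fewest: 3 significant figures.
Rounded: 7.47 g/mol.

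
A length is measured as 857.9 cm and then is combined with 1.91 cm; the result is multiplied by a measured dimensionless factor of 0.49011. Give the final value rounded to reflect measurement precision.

421.4 cm

857.9 cm + 1.91 cm = 859.81 cm; the sum is limited to 1 decimal place (4 s.f.).
Carrying full precision, 859.81 × 0.49011 = 421.4014791 cm; 0.49011 has 5 s.f., so the result keeps min(4, 5) = 4 s.f.
Rounded to 4 significant figures: 421.4 cm.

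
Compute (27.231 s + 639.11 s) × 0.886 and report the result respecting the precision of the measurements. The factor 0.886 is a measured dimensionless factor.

27.231 s + 639.11 s = 666.341 s; the sum is limited to 2 decimal places (5 s.f.).
Carrying full precision, 666.341 × 0.886 = 590.378126 s; 0.886 has 3 s.f., so the result keeps min(5, 3) = 3 s.f.
Rounded to 3 significant figures: 590. s.

590. s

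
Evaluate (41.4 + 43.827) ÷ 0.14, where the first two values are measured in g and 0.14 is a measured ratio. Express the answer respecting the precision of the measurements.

41.4 g + 43.827 g = 85.227 g; the sum is limited to 1 decimal place (3 s.f.).
Carrying full precision, 85.227 ÷ 0.14 = 608.764285714… g; 0.14 has 2 s.f., so the result keeps min(3, 2) = 2 s.f.
Rounded to 2 significant figures: 6.1 × 10² g.

6.1 × 10² g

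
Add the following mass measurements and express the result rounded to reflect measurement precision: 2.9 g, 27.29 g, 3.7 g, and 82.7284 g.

116.6 g

2.9 g + 27.29 g + 3.7 g + 82.7284 g = 116.6184 g.
Addition/subtraction keeps the fewest decimal places: 2.9 → 1 decimal place, 27.29 → 2 decimal places, 3.7 → 1 decimal place, 82.7284 → 4 decimal places; limit is 1.
Rounded to 1 decimal place: 116.6 g.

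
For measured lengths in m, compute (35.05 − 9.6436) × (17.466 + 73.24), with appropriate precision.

35.05 − 9.6436 = 25.4064, limited to 2 d.p. → 4 s.f.; 17.466 + 73.24 = 90.706, limited to 2 d.p. → 4 s.f.
Carrying full precision, 25.4064 × 90.706 = 2304.5129184; keep min(4, 4) = 4 s.f.
Rounded to 4 significant figures: 2305 m².

2305 m²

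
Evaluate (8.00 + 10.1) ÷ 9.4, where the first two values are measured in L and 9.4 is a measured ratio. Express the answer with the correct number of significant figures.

8.00 L + 10.1 L = 18.10 L; the sum is limited to 1 decimal place (3 s.f.).
Carrying full precision, 18.10 ÷ 9.4 = 1.92553191489… L; 9.4 has 2 s.f., so the result keeps min(3, 2) = 2 s.f.
Rounded to 2 significant figures: 1.9 L.

1.9 L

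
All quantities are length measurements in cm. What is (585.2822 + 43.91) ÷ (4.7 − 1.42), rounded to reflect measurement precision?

1.9 × 10²

585.2822 + 43.91 = 629.1922, limited to 2 d.p. → 5 s.f.; 4.7 − 1.42 = 3.28, limited to 1 d.p. → 2 s.f.
Carrying full precision, 629.1922 ÷ 3.28 = 191.826890244…; keep min(5, 2) = 2 s.f.
Rounded to 2 significant figures: 1.9 × 10².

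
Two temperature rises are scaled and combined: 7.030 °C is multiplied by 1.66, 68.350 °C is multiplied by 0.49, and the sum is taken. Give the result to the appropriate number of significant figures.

45 °C

7.030 × 1.66 = 11.6698 → 11.7 °C (3 s.f., last digit at the 10^-1 place).
68.350 × 0.49 = 33.4915 → 33 °C (2 s.f., last digit at the 10^0 place).
Sum: 45.1613 °C; keep the coarser place, 10^0.
Result: 45 °C.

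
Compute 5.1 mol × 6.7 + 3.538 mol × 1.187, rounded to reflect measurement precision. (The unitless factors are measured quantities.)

5.1 × 6.7 = 34.17 → 34 mol (2 s.f., last digit at the 10^0 place).
3.538 × 1.187 = 4.199606 → 4.200 mol (4 s.f., last digit at the 10^-3 place).
Sum: 38.369606 mol; keep the coarser place, 10^0.
Result: 38 mol.

38 mol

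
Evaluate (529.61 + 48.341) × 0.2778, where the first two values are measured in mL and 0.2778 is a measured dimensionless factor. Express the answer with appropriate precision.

160.6 mL

529.61 mL + 48.341 mL = 577.951 mL; the sum is limited to 2 decimal places (5 s.f.).
Carrying full precision, 577.951 × 0.2778 = 160.5547878 mL; 0.2778 has 4 s.f., so the result keeps min(5, 4) = 4 s.f.
Rounded to 4 significant figures: 160.6 mL.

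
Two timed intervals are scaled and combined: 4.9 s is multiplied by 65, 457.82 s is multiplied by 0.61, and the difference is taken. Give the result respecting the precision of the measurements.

4 × 10^1 s

4.9 × 65 = 318.5 → 3.2 × 10^2 s (2 s.f., last digit at the 10^1 place).
457.82 × 0.61 = 279.2702 → 2.8 × 10^2 s (2 s.f., last digit at the 10^1 place).
Difference: 39.2298 s; keep the coarser place, 10^1.
Result: 4 × 10^1 s.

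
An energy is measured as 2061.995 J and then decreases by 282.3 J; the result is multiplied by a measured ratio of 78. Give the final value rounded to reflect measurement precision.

1.4 × 10^5 J

2061.995 J − 282.3 J = 1779.695 J; the difference is limited to 1 decimal place (5 s.f.).
Carrying full precision, 1779.695 × 78 = 138816.21 J; 78 has 2 s.f., so the result keeps min(5, 2) = 2 s.f.
Rounded to 2 significant figures: 1.4 × 10^5 J.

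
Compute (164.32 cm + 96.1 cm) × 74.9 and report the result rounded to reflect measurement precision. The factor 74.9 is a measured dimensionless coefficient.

164.32 cm + 96.1 cm = 260.42 cm; the sum is limited to 1 decimal place (4 s.f.).
Carrying full precision, 260.42 × 74.9 = 19505.458 cm; 74.9 has 3 s.f., so the result keeps min(4, 3) = 3 s.f.
Rounded to 3 significant figures: 1.95 × 10^4 cm.

1.95 × 10^4 cm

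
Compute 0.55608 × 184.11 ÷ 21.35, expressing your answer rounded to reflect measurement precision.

0.55608 × 184.11 ÷ 21.35 = 4.79531095082…
Multiplication/division keeps the fewest significant figures: 0.55608 → 5 s.f., 184.11 → 5 s.f., 21.35 → 4 s.f.; limit is 4.
Rounded to 4 significant figures: 4.795.

4.795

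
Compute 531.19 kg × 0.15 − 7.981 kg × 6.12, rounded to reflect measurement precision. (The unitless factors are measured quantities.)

31 kg

531.19 × 0.15 = 79.6785 → 80. kg (2 s.f., last digit at the 10^0 place).
7.981 × 6.12 = 48.84372 → 48.8 kg (3 s.f., last digit at the 10^-1 place).
Difference: 30.83478 kg; keep the coarser place, 10^0.
Result: 31 kg.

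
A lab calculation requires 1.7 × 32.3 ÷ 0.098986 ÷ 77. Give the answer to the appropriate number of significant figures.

7.2

1.7 × 32.3 ÷ 0.098986 ÷ 77 = 7.2042196181…
Multiplication/division keeps the fewest significant figures: 1.7 → 2 s.f., 32.3 → 3 s.f., 0.098986 → 5 s.f., 77 → 2 s.f.; limit is 2.
Rounded to 2 significant figures: 7.2.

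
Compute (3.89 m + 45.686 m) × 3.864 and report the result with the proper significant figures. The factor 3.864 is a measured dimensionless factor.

3.89 m + 45.686 m = 49.576 m; the sum is limited to 2 decimal places (4 s.f.).
Carrying full precision, 49.576 × 3.864 = 191.561664 m; 3.864 has 4 s.f., so the result keeps min(4, 4) = 4 s.f.
Rounded to 4 significant figures: 191.6 m.

191.6 m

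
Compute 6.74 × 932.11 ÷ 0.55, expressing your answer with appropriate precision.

1.1 × 10^4

6.74 × 932.11 ÷ 0.55 = 11422.5843636…
Multiplication/division keeps the fewest significant figures: 6.74 → 3 s.f., 932.11 → 5 s.f., 0.55 → 2 s.f.; limit is 2.
Rounded to 2 significant figures: 1.1 × 10^4.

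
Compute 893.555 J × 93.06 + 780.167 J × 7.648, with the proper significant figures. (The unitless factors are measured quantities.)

8.912 × 10⁴ J

893.555 × 93.06 = 83154.2283 → 8.315 × 10⁴ J (4 s.f., last digit at the 10^1 place).
780.167 × 7.648 = 5966.717216 → 5967 J (4 s.f., last digit at the 10^0 place).
Sum: 89120.945516 J; keep the coarser place, 10^1.
Result: 8.912 × 10⁴ J.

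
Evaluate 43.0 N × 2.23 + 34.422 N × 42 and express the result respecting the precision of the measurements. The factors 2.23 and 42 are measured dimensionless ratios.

43.0 × 2.23 = 95.89 → 95.9 N (3 s.f., last digit at the 10^-1 place).
34.422 × 42 = 1445.724 → 1.4 × 10³ N (2 s.f., last digit at the 10^2 place).
Sum: 1541.614 N; keep the coarser place, 10^2.
Result: 1.5 × 10³ N.

1.5 × 10³ N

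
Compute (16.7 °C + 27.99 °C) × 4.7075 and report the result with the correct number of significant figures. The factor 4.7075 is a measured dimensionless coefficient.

210. °C

16.7 °C + 27.99 °C = 44.69 °C; the sum is limited to 1 decimal place (3 s.f.).
Carrying full precision, 44.69 × 4.7075 = 210.378175 °C; 4.7075 has 5 s.f., so the result keeps min(3, 5) = 3 s.f.
Rounded to 3 significant figures: 210. °C.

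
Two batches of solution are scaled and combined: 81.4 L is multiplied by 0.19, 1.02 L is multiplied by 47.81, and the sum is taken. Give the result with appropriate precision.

81.4 × 0.19 = 15.466 → 15 L (2 s.f., last digit at the 10^0 place).
1.02 × 47.81 = 48.7662 → 48.8 L (3 s.f., last digit at the 10^-1 place).
Sum: 64.2322 L; keep the coarser place, 10^0.
Result: 64 L.

64 L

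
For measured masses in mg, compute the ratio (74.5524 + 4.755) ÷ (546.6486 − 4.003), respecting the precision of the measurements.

0.14615

74.5524 + 4.755 = 79.3074, limited to 3 d.p. → 5 s.f.; 546.6486 − 4.003 = 542.6456, limited to 3 d.p. → 6 s.f.
Carrying full precision, 79.3074 ÷ 542.6456 = 0.146149531112…; keep min(5, 6) = 5 s.f.
Rounded to 5 significant figures: 0.14615.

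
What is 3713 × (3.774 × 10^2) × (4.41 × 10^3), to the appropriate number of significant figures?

6.18 × 10^9

3713 × (3.774 × 10^2) × (4.41 × 10^3) = 6.179672142 × 10^9
Multiplication/division keeps the fewest significant figures: 3713 → 4 s.f., 3.774 × 10^2 → 4 s.f., 4.41 × 10^3 → 3 s.f.; limit is 3.
Rounded to 3 significant figures: 6.18 × 10^9.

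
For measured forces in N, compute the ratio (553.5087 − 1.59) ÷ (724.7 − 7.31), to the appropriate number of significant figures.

553.5087 − 1.59 = 551.9187, limited to 2 d.p. → 5 s.f.; 724.7 − 7.31 = 717.39, limited to 1 d.p. → 4 s.f.
Carrying full precision, 551.9187 ÷ 717.39 = 0.769342616987…; keep min(5, 4) = 4 s.f.
Rounded to 4 significant figures: 7.693 × 10⁻¹.

7.693 × 10⁻¹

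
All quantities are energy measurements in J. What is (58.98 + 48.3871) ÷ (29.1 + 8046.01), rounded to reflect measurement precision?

0.013296

58.98 + 48.3871 = 107.3671, limited to 2 d.p. → 5 s.f.; 29.1 + 8046.01 = 8075.11, limited to 1 d.p. → 5 s.f.
Carrying full precision, 107.3671 ÷ 8075.11 = 0.0132960541714…; keep min(5, 5) = 5 s.f.
Rounded to 5 significant figures: 0.013296.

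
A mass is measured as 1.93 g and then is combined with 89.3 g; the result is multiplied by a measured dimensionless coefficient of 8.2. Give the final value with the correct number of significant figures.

7.5 × 10^2 g

1.93 g + 89.3 g = 91.23 g; the sum is limited to 1 decimal place (3 s.f.).
Carrying full precision, 91.23 × 8.2 = 748.086 g; 8.2 has 2 s.f., so the result keeps min(3, 2) = 2 s.f.
Rounded to 2 significant figures: 7.5 × 10^2 g.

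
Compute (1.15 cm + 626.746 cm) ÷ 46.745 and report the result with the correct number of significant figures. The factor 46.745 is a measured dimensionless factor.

13.432 cm

1.15 cm + 626.746 cm = 627.896 cm; the sum is limited to 2 decimal places (5 s.f.).
Carrying full precision, 627.896 ÷ 46.745 = 13.4323670981… cm; 46.745 has 5 s.f., so the result keeps min(5, 5) = 5 s.f.
Rounded to 5 significant figures: 13.432 cm.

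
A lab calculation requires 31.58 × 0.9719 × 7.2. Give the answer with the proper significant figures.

2.2 × 10^2

31.58 × 0.9719 × 7.2 = 220.9867344
Multiplication/division keeps the fewest significant figures: 31.58 → 4 s.f., 0.9719 → 4 s.f., 7.2 → 2 s.f.; limit is 2.
Rounded to 2 significant figures: 2.2 × 10^2.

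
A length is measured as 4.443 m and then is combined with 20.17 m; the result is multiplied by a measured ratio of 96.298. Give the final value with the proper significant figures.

2.370 × 10³ m

4.443 m + 20.17 m = 24.613 m; the sum is limited to 2 decimal places (4 s.f.).
Carrying full precision, 24.613 × 96.298 = 2370.182674 m; 96.298 has 5 s.f., so the result keeps min(4, 5) = 4 s.f.
Rounded to 4 significant figures: 2.370 × 10³ m.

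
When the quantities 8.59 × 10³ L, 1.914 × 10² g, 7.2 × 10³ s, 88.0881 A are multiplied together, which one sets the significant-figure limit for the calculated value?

7.2 × 10³ s

8.59 × 10³ L → 3 s.f.; 1.914 × 10² g → 4 s.f.; 7.2 × 10³ s → 2 s.f.; 88.0881 A → 6 s.f.
The fewest is 2 significant figures, from 7.2 × 10³ s.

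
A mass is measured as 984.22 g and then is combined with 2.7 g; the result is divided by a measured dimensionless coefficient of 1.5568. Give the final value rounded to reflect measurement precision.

633.9 g

984.22 g + 2.7 g = 986.92 g; the sum is limited to 1 decimal place (4 s.f.).
Carrying full precision, 986.92 ÷ 1.5568 = 633.941418294… g; 1.5568 has 5 s.f., so the result keeps min(4, 5) = 4 s.f.
Rounded to 4 significant figures: 633.9 g.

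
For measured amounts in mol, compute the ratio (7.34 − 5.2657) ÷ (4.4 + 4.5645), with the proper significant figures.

7.34 − 5.2657 = 2.0743, limited to 2 d.p. → 3 s.f.; 4.4 + 4.5645 = 8.9645, limited to 1 d.p. → 2 s.f.
Carrying full precision, 2.0743 ÷ 8.9645 = 0.23139048469…; keep min(3, 2) = 2 s.f.
Rounded to 2 significant figures: 0.23.

0.23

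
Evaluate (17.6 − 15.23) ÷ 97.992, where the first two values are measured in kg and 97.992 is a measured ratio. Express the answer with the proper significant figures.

17.6 kg − 15.23 kg = 2.37 kg; the difference is limited to 1 decimal place (2 s.f.).
Carrying full precision, 2.37 ÷ 97.992 = 0.024185647808… kg; 97.992 has 5 s.f., so the result keeps min(2, 5) = 2 s.f.
Rounded to 2 significant figures: 0.024 kg.

0.024 kg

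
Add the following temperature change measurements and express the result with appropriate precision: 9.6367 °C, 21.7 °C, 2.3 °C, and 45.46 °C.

9.6367 °C + 21.7 °C + 2.3 °C + 45.46 °C = 79.0967 °C.
Addition/subtraction keeps the fewest decimal places: 9.6367 → 4 decimal places, 21.7 → 1 decimal place, 2.3 → 1 decimal place, 45.46 → 2 decimal places; limit is 1.
Rounded to 1 decimal place: 79.1 °C.

79.1 °C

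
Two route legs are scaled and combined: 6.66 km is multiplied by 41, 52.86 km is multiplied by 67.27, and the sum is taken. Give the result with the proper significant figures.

3.83 × 10^3 km

6.66 × 41 = 273.06 → 2.7 × 10^2 km (2 s.f., last digit at the 10^1 place).
52.86 × 67.27 = 3555.8922 → 3556 km (4 s.f., last digit at the 10^0 place).
Sum: 3828.9522 km; keep the coarser place, 10^1.
Result: 3.83 × 10^3 km.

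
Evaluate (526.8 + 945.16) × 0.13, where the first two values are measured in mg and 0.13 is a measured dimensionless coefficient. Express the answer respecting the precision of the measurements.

1.9 × 10² mg

526.8 mg + 945.16 mg = 1471.96 mg; the sum is limited to 1 decimal place (5 s.f.).
Carrying full precision, 1471.96 × 0.13 = 191.3548 mg; 0.13 has 2 s.f., so the result keeps min(5, 2) = 2 s.f.
Rounded to 2 significant figures: 1.9 × 10² mg.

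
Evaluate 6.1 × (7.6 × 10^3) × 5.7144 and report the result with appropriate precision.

2.6 × 10^5

6.1 × (7.6 × 10^3) × 5.7144 = 264919.584
Multiplication/division keeps the fewest significant figures: 6.1 → 2 s.f., 7.6 × 10^3 → 2 s.f., 5.7144 → 5 s.f.; limit is 2.
Rounded to 2 significant figures: 2.6 × 10^5.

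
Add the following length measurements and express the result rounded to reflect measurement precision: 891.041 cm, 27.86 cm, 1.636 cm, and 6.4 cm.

926.9 cm

891.041 cm + 27.86 cm + 1.636 cm + 6.4 cm = 926.937 cm.
Addition/subtraction keeps the fewest decimal places: 891.041 → 3 decimal places, 27.86 → 2 decimal places, 1.636 → 3 decimal places, 6.4 → 1 decimal place; limit is 1.
Rounded to 1 decimal place: 926.9 cm.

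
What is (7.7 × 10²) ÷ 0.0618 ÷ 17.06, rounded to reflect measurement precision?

7.3 × 10²

(7.7 × 10²) ÷ 0.0618 ÷ 17.06 = 730.336865508…
Multiplication/division keeps the fewest significant figures: 7.7 × 10² → 2 s.f., 0.0618 → 3 s.f., 17.06 → 4 s.f.; limit is 2.
Rounded to 2 significant figures: 7.3 × 10².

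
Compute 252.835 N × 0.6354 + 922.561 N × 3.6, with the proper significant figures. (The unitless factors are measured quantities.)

3.5 × 10³ N

252.835 × 0.6354 = 160.651359 → 160.7 N (4 s.f., last digit at the 10^-1 place).
922.561 × 3.6 = 3321.2196 → 3.3 × 10³ N (2 s.f., last digit at the 10^2 place).
Sum: 3481.870959 N; keep the coarser place, 10^2.
Result: 3.5 × 10³ N.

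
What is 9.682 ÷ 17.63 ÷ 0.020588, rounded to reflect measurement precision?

9.682 ÷ 17.63 ÷ 0.020588 = 26.674642427…
Multiplication/division keeps the fewest significant figures: 9.682 → 4 s.f., 17.63 → 4 s.f., 0.020588 → 5 s.f.; limit is 4.
Rounded to 4 significant figures: 26.67.

26.67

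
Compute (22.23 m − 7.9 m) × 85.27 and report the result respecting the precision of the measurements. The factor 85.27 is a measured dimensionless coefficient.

1.22 × 10^3 m

22.23 m − 7.9 m = 14.33 m; the difference is limited to 1 decimal place (3 s.f.).
Carrying full precision, 14.33 × 85.27 = 1221.9191 m; 85.27 has 4 s.f., so the result keeps min(3, 4) = 3 s.f.
Rounded to 3 significant figures: 1.22 × 10^3 m.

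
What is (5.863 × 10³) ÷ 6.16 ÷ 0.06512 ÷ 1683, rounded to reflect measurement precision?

(5.863 × 10³) ÷ 6.16 ÷ 0.06512 ÷ 1683 = 8.68441710688…
Multiplication/division keeps the fewest significant figures: 5.863 × 10³ → 4 s.f., 6.16 → 3 s.f., 0.06512 → 4 s.f., 1683 → 4 s.f.; limit is 3.
Rounded to 3 significant figures: 8.68.

8.68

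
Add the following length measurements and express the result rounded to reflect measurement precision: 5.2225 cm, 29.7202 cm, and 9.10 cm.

5.2225 cm + 29.7202 cm + 9.10 cm = 44.0427 cm.
Addition/subtraction keeps the fewest decimal places: 5.2225 → 4 decimal places, 29.7202 → 4 decimal places, 9.10 → 2 decimal places; limit is 2.
Rounded to 2 decimal places: 44.04 cm.

44.04 cm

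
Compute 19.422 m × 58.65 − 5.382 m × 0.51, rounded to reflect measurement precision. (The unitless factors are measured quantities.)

19.422 × 58.65 = 1139.1003 → 1139 m (4 s.f., last digit at the 10^0 place).
5.382 × 0.51 = 2.74482 → 2.7 m (2 s.f., last digit at the 10^-1 place).
Difference: 1136.35548 m; keep the coarser place, 10^0.
Result: 1136 m.

1136 m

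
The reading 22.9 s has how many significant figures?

22.9: every digit is nonzero and significant.

3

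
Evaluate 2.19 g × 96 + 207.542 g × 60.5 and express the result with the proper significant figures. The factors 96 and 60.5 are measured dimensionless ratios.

1.28 × 10⁴ g

2.19 × 96 = 210.24 → 2.1 × 10² g (2 s.f., last digit at the 10^1 place).
207.542 × 60.5 = 12556.291 → 1.26 × 10⁴ g (3 s.f., last digit at the 10^2 place).
Sum: 12766.531 g; keep the coarser place, 10^2.
Result: 1.28 × 10⁴ g.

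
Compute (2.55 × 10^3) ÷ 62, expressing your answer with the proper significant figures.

41

(2.55 × 10^3) ÷ 62 = 41.1290322581…
Multiplication/division keeps the fewest significant figures: 2.55 × 10^3 → 3 s.f., 62 → 2 s.f.; limit is 2.
Rounded to 2 significant figures: 41.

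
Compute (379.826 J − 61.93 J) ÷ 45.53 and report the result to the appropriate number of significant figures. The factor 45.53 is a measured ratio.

379.826 J − 61.93 J = 317.896 J; the difference is limited to 2 decimal places (5 s.f.).
Carrying full precision, 317.896 ÷ 45.53 = 6.98212167801… J; 45.53 has 4 s.f., so the result keeps min(5, 4) = 4 s.f.
Rounded to 4 significant figures: 6.982 J.

6.982 J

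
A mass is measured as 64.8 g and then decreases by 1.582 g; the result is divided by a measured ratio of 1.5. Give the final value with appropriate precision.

42 g

64.8 g − 1.582 g = 63.218 g; the difference is limited to 1 decimal place (3 s.f.).
Carrying full precision, 63.218 ÷ 1.5 = 42.1453333333… g; 1.5 has 2 s.f., so the result keeps min(3, 2) = 2 s.f.
Rounded to 2 significant figures: 42 g.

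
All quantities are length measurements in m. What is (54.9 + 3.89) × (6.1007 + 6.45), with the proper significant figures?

738 m²

54.9 + 3.89 = 58.79, limited to 1 d.p. → 3 s.f.; 6.1007 + 6.45 = 12.5507, limited to 2 d.p. → 4 s.f.
Carrying full precision, 58.79 × 12.5507 = 737.855653; keep min(3, 4) = 3 s.f.
Rounded to 3 significant figures: 738 m².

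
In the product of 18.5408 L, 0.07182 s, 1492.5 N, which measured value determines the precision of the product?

18.5408 L → 6 s.f.; 0.07182 s → 4 s.f.; 1492.5 N → 5 s.f.
The fewest is 4 significant figures, from 0.07182 s.

0.07182 s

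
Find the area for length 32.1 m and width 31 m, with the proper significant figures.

1.0 × 10^3 m²

area = 32.1 m × 31 m = 995.1 m².
32.1 has 3 significant figures; 31 has 2.
Division/multiplication keeps the fewest: 2 significant figures.
Rounded: 1.0 × 10^3 m².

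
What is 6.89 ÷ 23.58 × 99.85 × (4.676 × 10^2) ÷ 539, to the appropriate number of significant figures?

6.89 ÷ 23.58 × 99.85 × (4.676 × 10^2) ÷ 539 = 25.3109955608…
Multiplication/division keeps the fewest significant figures: 6.89 → 3 s.f., 23.58 → 4 s.f., 99.85 → 4 s.f., 4.676 × 10^2 → 4 s.f., 539 → 3 s.f.; limit is 3.
Rounded to 3 significant figures: 25.3.

25.3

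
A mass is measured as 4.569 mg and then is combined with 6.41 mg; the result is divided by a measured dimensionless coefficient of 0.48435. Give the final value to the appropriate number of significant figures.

4.569 mg + 6.41 mg = 10.979 mg; the sum is limited to 2 decimal places (4 s.f.).
Carrying full precision, 10.979 ÷ 0.48435 = 22.6674925157… mg; 0.48435 has 5 s.f., so the result keeps min(4, 5) = 4 s.f.
Rounded to 4 significant figures: 22.67 mg.

22.67 mg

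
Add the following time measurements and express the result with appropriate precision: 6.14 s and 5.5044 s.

11.64 s

6.14 s + 5.5044 s = 11.6444 s.
Addition/subtraction keeps the fewest decimal places: 6.14 → 2 decimal places, 5.5044 → 4 decimal places; limit is 2.
Rounded to 2 decimal places: 11.64 s.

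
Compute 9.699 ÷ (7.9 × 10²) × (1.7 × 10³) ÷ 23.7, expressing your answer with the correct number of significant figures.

0.88

9.699 ÷ (7.9 × 10²) × (1.7 × 10³) ÷ 23.7 = 0.880644127544…
Multiplication/division keeps the fewest significant figures: 9.699 → 4 s.f., 7.9 × 10² → 2 s.f., 1.7 × 10³ → 2 s.f., 23.7 → 3 s.f.; limit is 2.
Rounded to 2 significant figures: 0.88.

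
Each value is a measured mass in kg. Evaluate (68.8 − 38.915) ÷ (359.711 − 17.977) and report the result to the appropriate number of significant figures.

0.0875

68.8 − 38.915 = 29.885, limited to 1 d.p. → 3 s.f.; 359.711 − 17.977 = 341.734, limited to 3 d.p. → 6 s.f.
Carrying full precision, 29.885 ÷ 341.734 = 0.0874510584256…; keep min(3, 6) = 3 s.f.
Rounded to 3 significant figures: 0.0875.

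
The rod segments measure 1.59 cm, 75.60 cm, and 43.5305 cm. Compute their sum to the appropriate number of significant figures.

120.72 cm

1.59 cm + 75.60 cm + 43.5305 cm = 120.7205 cm.
Addition/subtraction keeps the fewest decimal places: 1.59 → 2 decimal places, 75.60 → 2 decimal places, 43.5305 → 4 decimal places; limit is 2.
Rounded to 2 decimal places: 120.72 cm.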